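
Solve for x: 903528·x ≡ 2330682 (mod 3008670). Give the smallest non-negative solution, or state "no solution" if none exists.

First find gcd(903528, 3008670):
3008670 = 3*903528 + 298086
903528 = 3*298086 + 9270
298086 = 32*9270 + 1446
9270 = 6*1446 + 594
1446 = 2*594 + 258
594 = 2*258 + 78
258 = 3*78 + 24
78 = 3*24 + 6
24 = 4*6 + 0
gcd = 6 and 6 | 2330682, so solutions exist. Divide through by 6: 150588x ≡ 388447 (mod 501445).
Now find 150588⁻¹ mod 501445:
501445 = 3×150588 + 49681
150588 = 3×49681 + 1545
49681 = 32×1545 + 241
1545 = 6×241 + 99
241 = 2×99 + 43
99 = 2×43 + 13
43 = 3×13 + 4
13 = 3×4 + 1
4 = 4×1 + 0
Back-substitute:
1 = 13 − 3·4
1 = −3·43 + 10·13
1 = 10·99 − 23·43
1 = −23·241 + 56·99
1 = 56·1545 − 359·241
1 = −359·49681 + 11544·1545
1 = 11544·150588 − 34991·49681
1 = −34991·501445 + 116517·150588
So 150588⁻¹ ≡ 116517 (mod 501445).
Then x ≡ 116517·388447 ≡ 253399 (mod 501445); the smallest non-negative solution is x = 253399.

253399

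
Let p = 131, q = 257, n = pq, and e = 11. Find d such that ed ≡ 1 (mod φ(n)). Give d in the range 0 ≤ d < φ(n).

φ(n) = (p−1)(q−1) = 130·256 = 33280.
Need d with 11·d ≡ 1 (mod 33280). Apply the extended Euclidean algorithm:
33280 = 3025×11 + 5
11 = 2×5 + 1
5 = 5×1 + 0
Back-substitute:
1 = 11 − 2·5
1 = −2·33280 + 6051·11
So 11·6051 ≡ 1 (mod 33280), hence d = 6051.

6051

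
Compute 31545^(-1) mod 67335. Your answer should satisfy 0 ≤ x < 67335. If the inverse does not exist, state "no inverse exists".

Compute gcd(31545, 67335):
67335 = 2×31545 + 4245
31545 = 7×4245 + 1830
4245 = 2×1830 + 585
1830 = 3×585 + 75
585 = 7×75 + 60
75 = 1×60 + 15
60 = 4×15 + 0
Since gcd = 15 > 1, 31545 is not a unit mod 67335.

no inverse exists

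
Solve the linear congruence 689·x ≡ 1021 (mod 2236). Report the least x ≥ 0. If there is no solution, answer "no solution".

no solution

gcd(689, 2236):
2236 = 3×689 + 169
689 = 4×169 + 13
169 = 13×13 + 0
gcd = 13, but 13 ∤ 1021, so the congruence has no solution.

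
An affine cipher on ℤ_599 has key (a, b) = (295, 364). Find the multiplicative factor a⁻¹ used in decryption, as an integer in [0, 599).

gcd(599, 295) by repeated division:
599 = 2·295 + 9
295 = 32·9 + 7
9 = 1·7 + 2
7 = 3·2 + 1
2 = 2·1 + 0
The gcd is 1. Working backward:
1 = 7 − 3·2
1 = −3·9 + 4·7
1 = 4·295 − 131·9
1 = −131·599 + 266·295
So 295·266 ≡ 1 (mod 599).

266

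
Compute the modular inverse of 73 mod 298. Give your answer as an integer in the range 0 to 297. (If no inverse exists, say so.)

Extended Euclidean algorithm:
298 = 4·73 + 6
73 = 12·6 + 1
6 = 6·1 + 0
The gcd is 1. Working backward:
1 = 73 − 12·6
1 = −12·298 + 49·73
So 73·49 ≡ 1 (mod 298).

49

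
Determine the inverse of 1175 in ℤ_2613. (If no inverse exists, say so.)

1997

Apply the Euclidean algorithm to 2613 and 1175:
2613 = 2*1175 + 263
1175 = 4*263 + 123
263 = 2*123 + 17
123 = 7*17 + 4
17 = 4*4 + 1
4 = 4*1 + 0
Since gcd(1175, 2613) = 1, back-substitute to write 1 as a combination:
1 = 17 − 4·4
1 = −4·123 + 29·17
1 = 29·263 − 62·123
1 = −62·1175 + 277·263
1 = 277·2613 − 616·1175
So 1175·(-616) ≡ 1 (mod 2613), and -616 ≡ 1997 (mod 2613).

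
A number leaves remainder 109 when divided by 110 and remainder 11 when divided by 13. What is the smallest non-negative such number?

Write x = 109 + 110·k. Then 110·k ≡ 11 − 109 ≡ 6 (mod 13).
Need 110⁻¹ mod 13. Extended Euclid on (13, 6):
13 = 2×6 + 1
6 = 6×1 + 0
Back-substitute:
1 = 13 − 2·6
110⁻¹ ≡ 11 (mod 13), so k ≡ 11·6 ≡ 1 (mod 13).
x = 109 + 110·1 = 219.

219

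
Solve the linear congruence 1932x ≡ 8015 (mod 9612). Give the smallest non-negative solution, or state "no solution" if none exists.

gcd(1932, 9612):
9612 = 4×1932 + 1884
1932 = 1×1884 + 48
1884 = 39×48 + 12
48 = 4×12 + 0
gcd = 12, but 12 ∤ 8015, so the congruence has no solution.

no solution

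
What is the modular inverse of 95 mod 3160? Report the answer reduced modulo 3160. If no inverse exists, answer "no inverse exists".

no inverse exists

Compute gcd(95, 3160):
3160 = 33×95 + 25
95 = 3×25 + 20
25 = 1×20 + 5
20 = 4×5 + 0
gcd(95, 3160) = 5 ≠ 1, so 95 has no multiplicative inverse modulo 3160.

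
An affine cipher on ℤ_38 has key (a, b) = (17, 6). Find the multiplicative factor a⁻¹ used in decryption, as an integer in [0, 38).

9

gcd(38, 17) by repeated division:
38 = 2×17 + 4
17 = 4×4 + 1
4 = 4×1 + 0
The gcd is 1. Working backward:
1 = 17 − 4·4
1 = −4·38 + 9·17
So 17·9 ≡ 1 (mod 38).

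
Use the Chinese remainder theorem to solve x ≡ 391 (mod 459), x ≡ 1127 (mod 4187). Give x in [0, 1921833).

Write x = 391 + 459·k. Then 459·k ≡ 1127 − 391 ≡ 736 (mod 4187).
Need 459⁻¹ mod 4187. Extended Euclid on (4187, 459):
4187 = 9*459 + 56
459 = 8*56 + 11
56 = 5*11 + 1
11 = 11*1 + 0
Back-substitute:
1 = 56 − 5·11
1 = −5·459 + 41·56
1 = 41·4187 − 374·459
459⁻¹ ≡ 3813 (mod 4187), so k ≡ 3813·736 ≡ 1078 (mod 4187).
x = 391 + 459·1078 = 495193.

495193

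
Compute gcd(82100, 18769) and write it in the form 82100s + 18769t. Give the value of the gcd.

Apply Euclid's algorithm to 82100 and 18769:
82100 = 4·18769 + 7024
18769 = 2·7024 + 4721
7024 = 1·4721 + 2303
4721 = 2·2303 + 115
2303 = 20·115 + 3
115 = 38·3 + 1
3 = 3·1 + 0
gcd(82100, 18769) = 1.
Back-substituting:
1 = 115 − 38·3
1 = −38·2303 + 761·115
1 = 761·4721 − 1560·2303
1 = −1560·7024 + 2321·4721
1 = 2321·18769 − 6202·7024
1 = −6202·82100 + 27129·18769
So 1 = (-6202)·82100 + (27129)·18769.

1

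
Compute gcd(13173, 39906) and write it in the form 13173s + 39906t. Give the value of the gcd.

Repeated division:
39906 = 3·13173 + 387
13173 = 34·387 + 15
387 = 25·15 + 12
15 = 1·12 + 3
12 = 4·3 + 0
gcd(13173, 39906) = 3.
Back-substituting:
3 = 15 − 12
3 = −387 + 26·15
3 = 26·13173 − 885·387
3 = −885·39906 + 2681·13173
So 3 = (-885)·39906 + (2681)·13173.

3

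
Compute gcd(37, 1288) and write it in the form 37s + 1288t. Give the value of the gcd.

Euclidean algorithm:
1288 = 34×37 + 30
37 = 1×30 + 7
30 = 4×7 + 2
7 = 3×2 + 1
2 = 2×1 + 0
gcd(37, 1288) = 1.
Back-substituting:
1 = 7 − 3·2
1 = −3·30 + 13·7
1 = 13·37 − 16·30
1 = −16·1288 + 557·37
So 1 = (-16)·1288 + (557)·37.

1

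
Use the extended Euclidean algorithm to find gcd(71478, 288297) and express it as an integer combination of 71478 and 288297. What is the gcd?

Repeated division:
288297 = 4*71478 + 2385
71478 = 29*2385 + 2313
2385 = 1*2313 + 72
2313 = 32*72 + 9
72 = 8*9 + 0
gcd(71478, 288297) = 9.
Express as a combination:
9 = 2313 − 32·72
9 = −32·2385 + 33·2313
9 = 33·71478 − 989·2385
9 = −989·288297 + 3989·71478
So 9 = (-989)·288297 + (3989)·71478.

9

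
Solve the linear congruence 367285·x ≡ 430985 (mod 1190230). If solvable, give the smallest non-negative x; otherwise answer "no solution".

First find gcd(367285, 1190230):
1190230 = 3×367285 + 88375
367285 = 4×88375 + 13785
88375 = 6×13785 + 5665
13785 = 2×5665 + 2455
5665 = 2×2455 + 755
2455 = 3×755 + 190
755 = 3×190 + 185
190 = 1×185 + 5
185 = 37×5 + 0
gcd = 5 and 5 | 430985, so solutions exist. Divide through by 5: 73457x ≡ 86197 (mod 238046).
Now find 73457⁻¹ mod 238046:
238046 = 3×73457 + 17675
73457 = 4×17675 + 2757
17675 = 6×2757 + 1133
2757 = 2×1133 + 491
1133 = 2×491 + 151
491 = 3×151 + 38
151 = 3×38 + 37
38 = 1×37 + 1
37 = 37×1 + 0
Back-substitute:
1 = 38 − 37
1 = −151 + 4·38
1 = 4·491 − 13·151
1 = −13·1133 + 30·491
1 = 30·2757 − 73·1133
1 = −73·17675 + 468·2757
1 = 468·73457 − 1945·17675
1 = −1945·238046 + 6303·73457
So 73457⁻¹ ≡ 6303 (mod 238046).
Then x ≡ 6303·86197 ≡ 78719 (mod 238046); the smallest non-negative solution is x = 78719.

78719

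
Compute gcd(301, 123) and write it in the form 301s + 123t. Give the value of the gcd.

1

Repeated division:
301 = 2*123 + 55
123 = 2*55 + 13
55 = 4*13 + 3
13 = 4*3 + 1
3 = 3*1 + 0
gcd(301, 123) = 1.
Back-substituting:
1 = 13 − 4·3
1 = −4·55 + 17·13
1 = 17·123 − 38·55
1 = −38·301 + 93·123
So 1 = (-38)·301 + (93)·123.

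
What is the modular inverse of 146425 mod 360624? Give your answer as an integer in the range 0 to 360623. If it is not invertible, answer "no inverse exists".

Run Euclid on (360624, 146425):
360624 = 2×146425 + 67774
146425 = 2×67774 + 10877
67774 = 6×10877 + 2512
10877 = 4×2512 + 829
2512 = 3×829 + 25
829 = 33×25 + 4
25 = 6×4 + 1
4 = 4×1 + 0
The gcd is 1. Working backward:
1 = 25 − 6·4
1 = −6·829 + 199·25
1 = 199·2512 − 603·829
1 = −603·10877 + 2611·2512
1 = 2611·67774 − 16269·10877
1 = −16269·146425 + 35149·67774
1 = 35149·360624 − 86567·146425
So 146425·(-86567) ≡ 1 (mod 360624), and -86567 ≡ 274057 (mod 360624).

274057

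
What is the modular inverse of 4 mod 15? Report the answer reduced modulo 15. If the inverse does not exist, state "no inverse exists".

4

Apply the Euclidean algorithm to 15 and 4:
15 = 3·4 + 3
4 = 1·3 + 1
3 = 3·1 + 0
gcd = 1, so the inverse exists. Back-substitute:
1 = 4 − 3
1 = −15 + 4·4
So 4·4 ≡ 1 (mod 15).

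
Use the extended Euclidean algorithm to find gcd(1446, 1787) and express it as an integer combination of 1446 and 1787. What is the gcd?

Euclidean algorithm:
1787 = 1*1446 + 341
1446 = 4*341 + 82
341 = 4*82 + 13
82 = 6*13 + 4
13 = 3*4 + 1
4 = 4*1 + 0
gcd(1446, 1787) = 1.
Back-substituting:
1 = 13 − 3·4
1 = −3·82 + 19·13
1 = 19·341 − 79·82
1 = −79·1446 + 335·341
1 = 335·1787 − 414·1446
So 1 = (335)·1787 + (-414)·1446.

1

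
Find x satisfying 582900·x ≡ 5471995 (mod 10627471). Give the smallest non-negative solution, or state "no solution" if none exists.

First find gcd(582900, 10627471):
10627471 = 18×582900 + 135271
582900 = 4×135271 + 41816
135271 = 3×41816 + 9823
41816 = 4×9823 + 2524
9823 = 3×2524 + 2251
2524 = 1×2251 + 273
2251 = 8×273 + 67
273 = 4×67 + 5
67 = 13×5 + 2
5 = 2×2 + 1
2 = 2×1 + 0
gcd = 1, so a unique solution mod 10627471 exists.
Back-substitute for the Bézout coefficients:
1 = 5 − 2·2
1 = −2·67 + 27·5
1 = 27·273 − 110·67
1 = −110·2251 + 907·273
1 = 907·2524 − 1017·2251
1 = −1017·9823 + 3958·2524
1 = 3958·41816 − 16849·9823
1 = −16849·135271 + 54505·41816
1 = 54505·582900 − 234869·135271
1 = −234869·10627471 + 4282147·582900
So 582900·(4282147) ≡ 1 (mod 10627471), giving 582900⁻¹ ≡ 4282147.
x ≡ 582900⁻¹·5471995 ≡ 4282147·5471995 ≡ 3186154 (mod 10627471).

3186154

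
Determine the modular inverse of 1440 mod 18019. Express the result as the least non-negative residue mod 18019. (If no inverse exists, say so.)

gcd(18019, 1440) by repeated division:
18019 = 12×1440 + 739
1440 = 1×739 + 701
739 = 1×701 + 38
701 = 18×38 + 17
38 = 2×17 + 4
17 = 4×4 + 1
4 = 4×1 + 0
gcd = 1, so the inverse exists. Back-substitute:
1 = 17 − 4·4
1 = −4·38 + 9·17
1 = 9·701 − 166·38
1 = −166·739 + 175·701
1 = 175·1440 − 341·739
1 = −341·18019 + 4267·1440
So 1440·4267 ≡ 1 (mod 18019).

4267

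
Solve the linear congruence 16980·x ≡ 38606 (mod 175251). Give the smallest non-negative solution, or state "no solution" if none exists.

gcd(16980, 175251):
175251 = 10·16980 + 5451
16980 = 3·5451 + 627
5451 = 8·627 + 435
627 = 1·435 + 192
435 = 2·192 + 51
192 = 3·51 + 39
51 = 1·39 + 12
39 = 3·12 + 3
12 = 4·3 + 0
gcd = 3, but 3 ∤ 38606, so the congruence has no solution.

no solution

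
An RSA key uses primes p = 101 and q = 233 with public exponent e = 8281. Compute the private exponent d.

φ(n) = (p−1)(q−1) = 100·232 = 23200.
Need d with 8281·d ≡ 1 (mod 23200). Apply the extended Euclidean algorithm:
23200 = 2*8281 + 6638
8281 = 1*6638 + 1643
6638 = 4*1643 + 66
1643 = 24*66 + 59
66 = 1*59 + 7
59 = 8*7 + 3
7 = 2*3 + 1
3 = 3*1 + 0
Back-substitute:
1 = 7 − 2·3
1 = −2·59 + 17·7
1 = 17·66 − 19·59
1 = −19·1643 + 473·66
1 = 473·6638 − 1911·1643
1 = −1911·8281 + 2384·6638
1 = 2384·23200 − 6679·8281
So 8281·(-6679) ≡ 1 (mod 23200), hence d ≡ -6679 ≡ 16521 (mod 23200).

16521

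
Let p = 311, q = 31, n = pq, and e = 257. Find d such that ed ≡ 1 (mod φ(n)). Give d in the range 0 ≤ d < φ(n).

φ(n) = (p−1)(q−1) = 310·30 = 9300.
Need d with 257·d ≡ 1 (mod 9300). Apply the extended Euclidean algorithm:
9300 = 36·257 + 48
257 = 5·48 + 17
48 = 2·17 + 14
17 = 1·14 + 3
14 = 4·3 + 2
3 = 1·2 + 1
2 = 2·1 + 0
Back-substitute:
1 = 3 − 2
1 = −14 + 5·3
1 = 5·17 − 6·14
1 = −6·48 + 17·17
1 = 17·257 − 91·48
1 = −91·9300 + 3293·257
So 257·3293 ≡ 1 (mod 9300), hence d = 3293.

3293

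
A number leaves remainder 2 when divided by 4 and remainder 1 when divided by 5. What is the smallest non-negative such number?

Write x = 2 + 4·k. Then 4·k ≡ 1 − 2 ≡ 4 (mod 5).
Need 4⁻¹ mod 5. Extended Euclid on (5, 4):
5 = 1·4 + 1
4 = 4·1 + 0
Back-substitute:
1 = 5 − 4
4⁻¹ ≡ 4 (mod 5), so k ≡ 4·4 ≡ 1 (mod 5).
x = 2 + 4·1 = 6.

6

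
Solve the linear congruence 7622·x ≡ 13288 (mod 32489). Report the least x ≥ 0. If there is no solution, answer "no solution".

First find gcd(7622, 32489):
32489 = 4*7622 + 2001
7622 = 3*2001 + 1619
2001 = 1*1619 + 382
1619 = 4*382 + 91
382 = 4*91 + 18
91 = 5*18 + 1
18 = 18*1 + 0
gcd = 1, so a unique solution mod 32489 exists.
Back-substitute for the Bézout coefficients:
1 = 91 − 5·18
1 = −5·382 + 21·91
1 = 21·1619 − 89·382
1 = −89·2001 + 110·1619
1 = 110·7622 − 419·2001
1 = −419·32489 + 1786·7622
So 7622·(1786) ≡ 1 (mod 32489), giving 7622⁻¹ ≡ 1786.
x ≡ 7622⁻¹·13288 ≡ 1786·13288 ≡ 15398 (mod 32489).

15398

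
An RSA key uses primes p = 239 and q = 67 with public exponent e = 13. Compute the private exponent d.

φ(n) = (p−1)(q−1) = 238·66 = 15708.
Need d with 13·d ≡ 1 (mod 15708). Apply the extended Euclidean algorithm:
15708 = 1208·13 + 4
13 = 3·4 + 1
4 = 4·1 + 0
Back-substitute:
1 = 13 − 3·4
1 = −3·15708 + 3625·13
So 13·3625 ≡ 1 (mod 15708), hence d = 3625.

3625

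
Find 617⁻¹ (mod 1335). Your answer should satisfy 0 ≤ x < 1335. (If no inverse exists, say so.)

608

Apply the Euclidean algorithm to 1335 and 617:
1335 = 2*617 + 101
617 = 6*101 + 11
101 = 9*11 + 2
11 = 5*2 + 1
2 = 2*1 + 0
gcd = 1, so the inverse exists. Back-substitute:
1 = 11 − 5·2
1 = −5·101 + 46·11
1 = 46·617 − 281·101
1 = −281·1335 + 608·617
So 617·608 ≡ 1 (mod 1335).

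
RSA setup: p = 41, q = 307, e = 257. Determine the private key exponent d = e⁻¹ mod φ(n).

φ(n) = (p−1)(q−1) = 40·306 = 12240.
Need d with 257·d ≡ 1 (mod 12240). Apply the extended Euclidean algorithm:
12240 = 47*257 + 161
257 = 1*161 + 96
161 = 1*96 + 65
96 = 1*65 + 31
65 = 2*31 + 3
31 = 10*3 + 1
3 = 3*1 + 0
Back-substitute:
1 = 31 − 10·3
1 = −10·65 + 21·31
1 = 21·96 − 31·65
1 = −31·161 + 52·96
1 = 52·257 − 83·161
1 = −83·12240 + 3953·257
So 257·3953 ≡ 1 (mod 12240), hence d = 3953.

3953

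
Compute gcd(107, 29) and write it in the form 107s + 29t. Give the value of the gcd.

1

Apply Euclid's algorithm to 107 and 29:
107 = 3*29 + 20
29 = 1*20 + 9
20 = 2*9 + 2
9 = 4*2 + 1
2 = 2*1 + 0
gcd(107, 29) = 1.
Working backward:
1 = 9 − 4·2
1 = −4·20 + 9·9
1 = 9·29 − 13·20
1 = −13·107 + 48·29
So 1 = (-13)·107 + (48)·29.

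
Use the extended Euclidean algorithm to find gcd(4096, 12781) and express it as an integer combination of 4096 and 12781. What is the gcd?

1

Euclidean algorithm:
12781 = 3*4096 + 493
4096 = 8*493 + 152
493 = 3*152 + 37
152 = 4*37 + 4
37 = 9*4 + 1
4 = 4*1 + 0
gcd(4096, 12781) = 1.
Express as a combination:
1 = 37 − 9·4
1 = −9·152 + 37·37
1 = 37·493 − 120·152
1 = −120·4096 + 997·493
1 = 997·12781 − 3111·4096
So 1 = (997)·12781 + (-3111)·4096.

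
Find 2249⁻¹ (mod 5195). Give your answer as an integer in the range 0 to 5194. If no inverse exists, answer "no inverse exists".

559

Apply the Euclidean algorithm to 5195 and 2249:
5195 = 2×2249 + 697
2249 = 3×697 + 158
697 = 4×158 + 65
158 = 2×65 + 28
65 = 2×28 + 9
28 = 3×9 + 1
9 = 9×1 + 0
The gcd is 1. Working backward:
1 = 28 − 3·9
1 = −3·65 + 7·28
1 = 7·158 − 17·65
1 = −17·697 + 75·158
1 = 75·2249 − 242·697
1 = −242·5195 + 559·2249
So 2249·559 ≡ 1 (mod 5195).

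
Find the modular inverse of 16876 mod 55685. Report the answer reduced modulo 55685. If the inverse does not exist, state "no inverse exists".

4801

Apply the Euclidean algorithm to 55685 and 16876:
55685 = 3·16876 + 5057
16876 = 3·5057 + 1705
5057 = 2·1705 + 1647
1705 = 1·1647 + 58
1647 = 28·58 + 23
58 = 2·23 + 12
23 = 1·12 + 11
12 = 1·11 + 1
11 = 11·1 + 0
Since gcd(16876, 55685) = 1, back-substitute to write 1 as a combination:
1 = 12 − 11
1 = −23 + 2·12
1 = 2·58 − 5·23
1 = −5·1647 + 142·58
1 = 142·1705 − 147·1647
1 = −147·5057 + 436·1705
1 = 436·16876 − 1455·5057
1 = −1455·55685 + 4801·16876
So 16876·4801 ≡ 1 (mod 55685).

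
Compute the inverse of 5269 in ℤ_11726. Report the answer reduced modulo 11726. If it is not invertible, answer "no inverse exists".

no inverse exists

Compute gcd(5269, 11726):
11726 = 2×5269 + 1188
5269 = 4×1188 + 517
1188 = 2×517 + 154
517 = 3×154 + 55
154 = 2×55 + 44
55 = 1×44 + 11
44 = 4×11 + 0
gcd(5269, 11726) = 11 ≠ 1, so 5269 has no multiplicative inverse modulo 11726.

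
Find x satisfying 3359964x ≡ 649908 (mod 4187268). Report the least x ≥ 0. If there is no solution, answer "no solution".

First find gcd(3359964, 4187268):
4187268 = 1·3359964 + 827304
3359964 = 4·827304 + 50748
827304 = 16·50748 + 15336
50748 = 3·15336 + 4740
15336 = 3·4740 + 1116
4740 = 4·1116 + 276
1116 = 4·276 + 12
276 = 23·12 + 0
gcd = 12 and 12 | 649908, so solutions exist. Divide through by 12: 279997x ≡ 54159 (mod 348939).
Now find 279997⁻¹ mod 348939:
348939 = 1·279997 + 68942
279997 = 4·68942 + 4229
68942 = 16·4229 + 1278
4229 = 3·1278 + 395
1278 = 3·395 + 93
395 = 4·93 + 23
93 = 4·23 + 1
23 = 23·1 + 0
Back-substitute:
1 = 93 − 4·23
1 = −4·395 + 17·93
1 = 17·1278 − 55·395
1 = −55·4229 + 182·1278
1 = 182·68942 − 2967·4229
1 = −2967·279997 + 12050·68942
1 = 12050·348939 − 15017·279997
So 279997·(-15017) ≡ 1 (mod 348939), i.e. 279997⁻¹ ≡ 333922.
Then x ≡ 333922·54159 ≡ 71106 (mod 348939); the smallest non-negative solution is x = 71106.

71106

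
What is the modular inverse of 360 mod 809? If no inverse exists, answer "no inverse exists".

gcd(809, 360) by repeated division:
809 = 2·360 + 89
360 = 4·89 + 4
89 = 22·4 + 1
4 = 4·1 + 0
gcd = 1, so the inverse exists. Back-substitute:
1 = 89 − 22·4
1 = −22·360 + 89·89
1 = 89·809 − 200·360
Hence 360⁻¹ ≡ -200 ≡ 609 (mod 809).

609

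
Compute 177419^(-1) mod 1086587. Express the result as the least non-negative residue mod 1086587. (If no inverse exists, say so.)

Extended Euclidean algorithm:
1086587 = 6·177419 + 22073
177419 = 8·22073 + 835
22073 = 26·835 + 363
835 = 2·363 + 109
363 = 3·109 + 36
109 = 3·36 + 1
36 = 36·1 + 0
Since gcd(177419, 1086587) = 1, back-substitute to write 1 as a combination:
1 = 109 − 3·36
1 = −3·363 + 10·109
1 = 10·835 − 23·363
1 = −23·22073 + 608·835
1 = 608·177419 − 4887·22073
1 = −4887·1086587 + 29930·177419
So 177419·29930 ≡ 1 (mod 1086587).

29930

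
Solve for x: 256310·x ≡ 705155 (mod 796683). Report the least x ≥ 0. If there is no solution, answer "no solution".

First find gcd(256310, 796683):
796683 = 3*256310 + 27753
256310 = 9*27753 + 6533
27753 = 4*6533 + 1621
6533 = 4*1621 + 49
1621 = 33*49 + 4
49 = 12*4 + 1
4 = 4*1 + 0
gcd = 1, so a unique solution mod 796683 exists.
Back-substitute for the Bézout coefficients:
1 = 49 − 12·4
1 = −12·1621 + 397·49
1 = 397·6533 − 1600·1621
1 = −1600·27753 + 6797·6533
1 = 6797·256310 − 62773·27753
1 = −62773·796683 + 195116·256310
So 256310·(195116) ≡ 1 (mod 796683), giving 256310⁻¹ ≡ 195116.
x ≡ 256310⁻¹·705155 ≡ 195116·705155 ≡ 665563 (mod 796683).

665563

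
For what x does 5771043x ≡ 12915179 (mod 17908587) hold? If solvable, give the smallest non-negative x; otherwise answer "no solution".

no solution

gcd(5771043, 17908587):
17908587 = 3·5771043 + 595458
5771043 = 9·595458 + 411921
595458 = 1·411921 + 183537
411921 = 2·183537 + 44847
183537 = 4·44847 + 4149
44847 = 10·4149 + 3357
4149 = 1·3357 + 792
3357 = 4·792 + 189
792 = 4·189 + 36
189 = 5·36 + 9
36 = 4·9 + 0
gcd = 9, but 9 ∤ 12915179, so the congruence has no solution.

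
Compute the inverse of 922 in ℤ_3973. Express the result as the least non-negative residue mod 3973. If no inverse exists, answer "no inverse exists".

3736

gcd(3973, 922) by repeated division:
3973 = 4*922 + 285
922 = 3*285 + 67
285 = 4*67 + 17
67 = 3*17 + 16
17 = 1*16 + 1
16 = 16*1 + 0
gcd = 1, so the inverse exists. Back-substitute:
1 = 17 − 16
1 = −67 + 4·17
1 = 4·285 − 17·67
1 = −17·922 + 55·285
1 = 55·3973 − 237·922
Hence 922⁻¹ ≡ -237 ≡ 3736 (mod 3973).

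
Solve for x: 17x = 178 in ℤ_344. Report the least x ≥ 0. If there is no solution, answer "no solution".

314

First find gcd(17, 344):
344 = 20×17 + 4
17 = 4×4 + 1
4 = 4×1 + 0
gcd = 1, so a unique solution mod 344 exists.
Back-substitute for the Bézout coefficients:
1 = 17 − 4·4
1 = −4·344 + 81·17
So 17·(81) ≡ 1 (mod 344), giving 17⁻¹ ≡ 81.
x ≡ 17⁻¹·178 ≡ 81·178 ≡ 314 (mod 344).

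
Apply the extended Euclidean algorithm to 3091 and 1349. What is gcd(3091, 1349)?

1

Apply Euclid's algorithm to 3091 and 1349:
3091 = 2·1349 + 393
1349 = 3·393 + 170
393 = 2·170 + 53
170 = 3·53 + 11
53 = 4·11 + 9
11 = 1·9 + 2
9 = 4·2 + 1
2 = 2·1 + 0
gcd(3091, 1349) = 1.
Working backward:
1 = 9 − 4·2
1 = −4·11 + 5·9
1 = 5·53 − 24·11
1 = −24·170 + 77·53
1 = 77·393 − 178·170
1 = −178·1349 + 611·393
1 = 611·3091 − 1400·1349
So 1 = (611)·3091 + (-1400)·1349.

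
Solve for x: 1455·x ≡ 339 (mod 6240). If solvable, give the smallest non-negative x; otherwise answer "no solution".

gcd(1455, 6240):
6240 = 4×1455 + 420
1455 = 3×420 + 195
420 = 2×195 + 30
195 = 6×30 + 15
30 = 2×15 + 0
gcd = 15, but 15 ∤ 339, so the congruence has no solution.

no solution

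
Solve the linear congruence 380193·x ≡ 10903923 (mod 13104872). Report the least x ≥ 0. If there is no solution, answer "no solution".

gcd(380193, 13104872):
13104872 = 34×380193 + 178310
380193 = 2×178310 + 23573
178310 = 7×23573 + 13299
23573 = 1×13299 + 10274
13299 = 1×10274 + 3025
10274 = 3×3025 + 1199
3025 = 2×1199 + 627
1199 = 1×627 + 572
627 = 1×572 + 55
572 = 10×55 + 22
55 = 2×22 + 11
22 = 2×11 + 0
gcd = 11, but 11 ∤ 10903923, so the congruence has no solution.

no solution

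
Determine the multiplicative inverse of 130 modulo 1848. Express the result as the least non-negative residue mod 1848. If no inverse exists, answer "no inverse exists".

Euclidean algorithm on 1848, 130:
1848 = 14·130 + 28
130 = 4·28 + 18
28 = 1·18 + 10
18 = 1·10 + 8
10 = 1·8 + 2
8 = 4·2 + 0
gcd(130, 1848) = 2 ≠ 1, so 130 has no multiplicative inverse modulo 1848.

no inverse exists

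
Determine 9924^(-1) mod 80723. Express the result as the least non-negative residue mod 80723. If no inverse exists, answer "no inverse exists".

gcd(80723, 9924) by repeated division:
80723 = 8×9924 + 1331
9924 = 7×1331 + 607
1331 = 2×607 + 117
607 = 5×117 + 22
117 = 5×22 + 7
22 = 3×7 + 1
7 = 7×1 + 0
gcd = 1, so the inverse exists. Back-substitute:
1 = 22 − 3·7
1 = −3·117 + 16·22
1 = 16·607 − 83·117
1 = −83·1331 + 182·607
1 = 182·9924 − 1357·1331
1 = −1357·80723 + 11038·9924
So 9924·11038 ≡ 1 (mod 80723).

11038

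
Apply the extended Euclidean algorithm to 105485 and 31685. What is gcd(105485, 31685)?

5

Apply Euclid's algorithm to 105485 and 31685:
105485 = 3×31685 + 10430
31685 = 3×10430 + 395
10430 = 26×395 + 160
395 = 2×160 + 75
160 = 2×75 + 10
75 = 7×10 + 5
10 = 2×5 + 0
gcd(105485, 31685) = 5.
Back-substituting:
5 = 75 − 7·10
5 = −7·160 + 15·75
5 = 15·395 − 37·160
5 = −37·10430 + 977·395
5 = 977·31685 − 2968·10430
5 = −2968·105485 + 9881·31685
So 5 = (-2968)·105485 + (9881)·31685.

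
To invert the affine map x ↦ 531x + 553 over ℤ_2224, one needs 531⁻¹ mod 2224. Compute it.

1579

Run Euclid on (2224, 531):
2224 = 4·531 + 100
531 = 5·100 + 31
100 = 3·31 + 7
31 = 4·7 + 3
7 = 2·3 + 1
3 = 3·1 + 0
The gcd is 1. Working backward:
1 = 7 − 2·3
1 = −2·31 + 9·7
1 = 9·100 − 29·31
1 = −29·531 + 154·100
1 = 154·2224 − 645·531
So 531·(-645) ≡ 1 (mod 2224), and -645 ≡ 1579 (mod 2224).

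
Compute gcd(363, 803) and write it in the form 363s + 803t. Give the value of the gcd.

Apply Euclid's algorithm to 803 and 363:
803 = 2·363 + 77
363 = 4·77 + 55
77 = 1·55 + 22
55 = 2·22 + 11
22 = 2·11 + 0
gcd(363, 803) = 11.
Working backward:
11 = 55 − 2·22
11 = −2·77 + 3·55
11 = 3·363 − 14·77
11 = −14·803 + 31·363
So 11 = (-14)·803 + (31)·363.

11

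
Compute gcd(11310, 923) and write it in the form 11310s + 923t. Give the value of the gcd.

Repeated division:
11310 = 12×923 + 234
923 = 3×234 + 221
234 = 1×221 + 13
221 = 17×13 + 0
gcd(11310, 923) = 13.
Working backward:
13 = 234 − 221
13 = −923 + 4·234
13 = 4·11310 − 49·923
So 13 = (4)·11310 + (-49)·923.

13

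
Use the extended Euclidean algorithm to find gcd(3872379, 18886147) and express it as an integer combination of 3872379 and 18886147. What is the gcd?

Repeated division:
18886147 = 4×3872379 + 3396631
3872379 = 1×3396631 + 475748
3396631 = 7×475748 + 66395
475748 = 7×66395 + 10983
66395 = 6×10983 + 497
10983 = 22×497 + 49
497 = 10×49 + 7
49 = 7×7 + 0
gcd(3872379, 18886147) = 7.
Working backward:
7 = 497 − 10·49
7 = −10·10983 + 221·497
7 = 221·66395 − 1336·10983
7 = −1336·475748 + 9573·66395
7 = 9573·3396631 − 68347·475748
7 = −68347·3872379 + 77920·3396631
7 = 77920·18886147 − 380027·3872379
So 7 = (77920)·18886147 + (-380027)·3872379.

7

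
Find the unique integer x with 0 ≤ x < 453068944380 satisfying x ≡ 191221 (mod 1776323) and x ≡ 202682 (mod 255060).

68827378502

Write x = 191221 + 1776323·k. Then 1776323·k ≡ 202682 − 191221 ≡ 11461 (mod 255060).
Need 1776323⁻¹ mod 255060. Extended Euclid on (255060, 245963):
255060 = 1·245963 + 9097
245963 = 27·9097 + 344
9097 = 26·344 + 153
344 = 2·153 + 38
153 = 4·38 + 1
38 = 38·1 + 0
Back-substitute:
1 = 153 − 4·38
1 = −4·344 + 9·153
1 = 9·9097 − 238·344
1 = −238·245963 + 6435·9097
1 = 6435·255060 − 6673·245963
1776323⁻¹ ≡ 248387 (mod 255060), so k ≡ 248387·11461 ≡ 38747 (mod 255060).
x = 191221 + 1776323·38747 = 68827378502.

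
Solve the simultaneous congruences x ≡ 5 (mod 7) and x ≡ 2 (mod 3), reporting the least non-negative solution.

5

Write x = 5 + 7·k. Then 7·k ≡ 2 − 5 ≡ 0 (mod 3).
Need 7⁻¹ mod 3. Extended Euclid on (3, 1):
3 = 3*1 + 0
7⁻¹ ≡ 1 (mod 3), so k ≡ 1·0 ≡ 0 (mod 3).
x = 5 + 7·0 = 5.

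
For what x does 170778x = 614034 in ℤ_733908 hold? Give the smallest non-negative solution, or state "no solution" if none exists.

75501

First find gcd(170778, 733908):
733908 = 4×170778 + 50796
170778 = 3×50796 + 18390
50796 = 2×18390 + 14016
18390 = 1×14016 + 4374
14016 = 3×4374 + 894
4374 = 4×894 + 798
894 = 1×798 + 96
798 = 8×96 + 30
96 = 3×30 + 6
30 = 5×6 + 0
gcd = 6 and 6 | 614034, so solutions exist. Divide through by 6: 28463x ≡ 102339 (mod 122318).
Now find 28463⁻¹ mod 122318:
122318 = 4×28463 + 8466
28463 = 3×8466 + 3065
8466 = 2×3065 + 2336
3065 = 1×2336 + 729
2336 = 3×729 + 149
729 = 4×149 + 133
149 = 1×133 + 16
133 = 8×16 + 5
16 = 3×5 + 1
5 = 5×1 + 0
Back-substitute:
1 = 16 − 3·5
1 = −3·133 + 25·16
1 = 25·149 − 28·133
1 = −28·729 + 137·149
1 = 137·2336 − 439·729
1 = −439·3065 + 576·2336
1 = 576·8466 − 1591·3065
1 = −1591·28463 + 5349·8466
1 = 5349·122318 − 22987·28463
So 28463·(-22987) ≡ 1 (mod 122318), i.e. 28463⁻¹ ≡ 99331.
Then x ≡ 99331·102339 ≡ 75501 (mod 122318); the smallest non-negative solution is x = 75501.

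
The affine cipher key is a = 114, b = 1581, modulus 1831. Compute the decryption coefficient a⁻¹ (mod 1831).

1044

Apply the Euclidean algorithm to 1831 and 114:
1831 = 16·114 + 7
114 = 16·7 + 2
7 = 3·2 + 1
2 = 2·1 + 0
The gcd is 1. Working backward:
1 = 7 − 3·2
1 = −3·114 + 49·7
1 = 49·1831 − 787·114
Thus 114·(-787) ≡ 1 (mod 1831); reducing, -787 mod 1831 = 1044.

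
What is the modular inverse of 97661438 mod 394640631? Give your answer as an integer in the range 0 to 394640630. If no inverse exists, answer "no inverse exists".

Compute gcd(97661438, 394640631):
394640631 = 4×97661438 + 3994879
97661438 = 24×3994879 + 1784342
3994879 = 2×1784342 + 426195
1784342 = 4×426195 + 79562
426195 = 5×79562 + 28385
79562 = 2×28385 + 22792
28385 = 1×22792 + 5593
22792 = 4×5593 + 420
5593 = 13×420 + 133
420 = 3×133 + 21
133 = 6×21 + 7
21 = 3×7 + 0
The gcd is 7, not 1, hence no inverse exists.

no inverse exists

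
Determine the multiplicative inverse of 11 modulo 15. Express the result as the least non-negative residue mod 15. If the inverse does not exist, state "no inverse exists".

Apply the Euclidean algorithm to 15 and 11:
15 = 1·11 + 4
11 = 2·4 + 3
4 = 1·3 + 1
3 = 3·1 + 0
Since gcd(11, 15) = 1, back-substitute to write 1 as a combination:
1 = 4 − 3
1 = −11 + 3·4
1 = 3·15 − 4·11
Hence 11⁻¹ ≡ -4 ≡ 11 (mod 15).

11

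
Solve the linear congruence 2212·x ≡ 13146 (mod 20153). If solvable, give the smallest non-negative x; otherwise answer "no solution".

First find gcd(2212, 20153):
20153 = 9*2212 + 245
2212 = 9*245 + 7
245 = 35*7 + 0
gcd = 7 and 7 | 13146, so solutions exist. Divide through by 7: 316x ≡ 1878 (mod 2879).
Now find 316⁻¹ mod 2879:
2879 = 9·316 + 35
316 = 9·35 + 1
35 = 35·1 + 0
Back-substitute:
1 = 316 − 9·35
1 = −9·2879 + 82·316
So 316⁻¹ ≡ 82 (mod 2879).
Then x ≡ 82·1878 ≡ 1409 (mod 2879); the smallest non-negative solution is x = 1409.

1409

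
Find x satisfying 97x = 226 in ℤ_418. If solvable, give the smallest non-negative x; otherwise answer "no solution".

360

First find gcd(97, 418):
418 = 4*97 + 30
97 = 3*30 + 7
30 = 4*7 + 2
7 = 3*2 + 1
2 = 2*1 + 0
gcd = 1, so a unique solution mod 418 exists.
Back-substitute for the Bézout coefficients:
1 = 7 − 3·2
1 = −3·30 + 13·7
1 = 13·97 − 42·30
1 = −42·418 + 181·97
So 97·(181) ≡ 1 (mod 418), giving 97⁻¹ ≡ 181.
x ≡ 97⁻¹·226 ≡ 181·226 ≡ 360 (mod 418).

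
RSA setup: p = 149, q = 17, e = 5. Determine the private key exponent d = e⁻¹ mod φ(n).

φ(n) = (p−1)(q−1) = 148·16 = 2368.
Need d with 5·d ≡ 1 (mod 2368). Apply the extended Euclidean algorithm:
2368 = 473×5 + 3
5 = 1×3 + 2
3 = 1×2 + 1
2 = 2×1 + 0
Back-substitute:
1 = 3 − 2
1 = −5 + 2·3
1 = 2·2368 − 947·5
So 5·(-947) ≡ 1 (mod 2368), hence d ≡ -947 ≡ 1421 (mod 2368).

1421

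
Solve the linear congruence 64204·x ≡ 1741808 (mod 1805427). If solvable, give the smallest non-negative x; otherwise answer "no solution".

32759

First find gcd(64204, 1805427):
1805427 = 28*64204 + 7715
64204 = 8*7715 + 2484
7715 = 3*2484 + 263
2484 = 9*263 + 117
263 = 2*117 + 29
117 = 4*29 + 1
29 = 29*1 + 0
gcd = 1, so a unique solution mod 1805427 exists.
Back-substitute for the Bézout coefficients:
1 = 117 − 4·29
1 = −4·263 + 9·117
1 = 9·2484 − 85·263
1 = −85·7715 + 264·2484
1 = 264·64204 − 2197·7715
1 = −2197·1805427 + 61780·64204
So 64204·(61780) ≡ 1 (mod 1805427), giving 64204⁻¹ ≡ 61780.
x ≡ 64204⁻¹·1741808 ≡ 61780·1741808 ≡ 32759 (mod 1805427).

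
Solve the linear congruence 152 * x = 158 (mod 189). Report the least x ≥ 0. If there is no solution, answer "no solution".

First find gcd(152, 189):
189 = 1×152 + 37
152 = 4×37 + 4
37 = 9×4 + 1
4 = 4×1 + 0
gcd = 1, so a unique solution mod 189 exists.
Back-substitute for the Bézout coefficients:
1 = 37 − 9·4
1 = −9·152 + 37·37
1 = 37·189 − 46·152
So 152·(-46) ≡ 1 (mod 189), giving 152⁻¹ ≡ 143.
x ≡ 152⁻¹·158 ≡ 143·158 ≡ 103 (mod 189).

103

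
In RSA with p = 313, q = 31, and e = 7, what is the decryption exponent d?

8023

φ(n) = (p−1)(q−1) = 312·30 = 9360.
Need d with 7·d ≡ 1 (mod 9360). Apply the extended Euclidean algorithm:
9360 = 1337×7 + 1
7 = 7×1 + 0
Back-substitute:
1 = 9360 − 1337·7
So 7·(-1337) ≡ 1 (mod 9360), hence d ≡ -1337 ≡ 8023 (mod 9360).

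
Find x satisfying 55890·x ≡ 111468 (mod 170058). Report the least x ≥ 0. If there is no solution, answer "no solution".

10542

First find gcd(55890, 170058):
170058 = 3*55890 + 2388
55890 = 23*2388 + 966
2388 = 2*966 + 456
966 = 2*456 + 54
456 = 8*54 + 24
54 = 2*24 + 6
24 = 4*6 + 0
gcd = 6 and 6 | 111468, so solutions exist. Divide through by 6: 9315x ≡ 18578 (mod 28343).
Now find 9315⁻¹ mod 28343:
28343 = 3·9315 + 398
9315 = 23·398 + 161
398 = 2·161 + 76
161 = 2·76 + 9
76 = 8·9 + 4
9 = 2·4 + 1
4 = 4·1 + 0
Back-substitute:
1 = 9 − 2·4
1 = −2·76 + 17·9
1 = 17·161 − 36·76
1 = −36·398 + 89·161
1 = 89·9315 − 2083·398
1 = −2083·28343 + 6338·9315
So 9315⁻¹ ≡ 6338 (mod 28343).
Then x ≡ 6338·18578 ≡ 10542 (mod 28343); the smallest non-negative solution is x = 10542.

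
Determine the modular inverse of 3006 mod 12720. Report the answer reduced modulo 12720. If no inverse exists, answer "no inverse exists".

no inverse exists

Compute gcd(3006, 12720):
12720 = 4·3006 + 696
3006 = 4·696 + 222
696 = 3·222 + 30
222 = 7·30 + 12
30 = 2·12 + 6
12 = 2·6 + 0
gcd(3006, 12720) = 6 ≠ 1, so 3006 has no multiplicative inverse modulo 12720.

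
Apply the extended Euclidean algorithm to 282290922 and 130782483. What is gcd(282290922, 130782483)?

Euclidean algorithm:
282290922 = 2·130782483 + 20725956
130782483 = 6·20725956 + 6426747
20725956 = 3·6426747 + 1445715
6426747 = 4·1445715 + 643887
1445715 = 2·643887 + 157941
643887 = 4·157941 + 12123
157941 = 13·12123 + 342
12123 = 35·342 + 153
342 = 2·153 + 36
153 = 4·36 + 9
36 = 4·9 + 0
gcd(282290922, 130782483) = 9.
Working backward:
9 = 153 − 4·36
9 = −4·342 + 9·153
9 = 9·12123 − 319·342
9 = −319·157941 + 4156·12123
9 = 4156·643887 − 16943·157941
9 = −16943·1445715 + 38042·643887
9 = 38042·6426747 − 169111·1445715
9 = −169111·20725956 + 545375·6426747
9 = 545375·130782483 − 3441361·20725956
9 = −3441361·282290922 + 7428097·130782483
So 9 = (-3441361)·282290922 + (7428097)·130782483.

9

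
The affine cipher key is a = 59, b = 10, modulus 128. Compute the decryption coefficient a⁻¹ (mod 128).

Extended Euclidean algorithm:
128 = 2·59 + 10
59 = 5·10 + 9
10 = 1·9 + 1
9 = 9·1 + 0
gcd = 1, so the inverse exists. Back-substitute:
1 = 10 − 9
1 = −59 + 6·10
1 = 6·128 − 13·59
So 59·(-13) ≡ 1 (mod 128), and -13 ≡ 115 (mod 128).

115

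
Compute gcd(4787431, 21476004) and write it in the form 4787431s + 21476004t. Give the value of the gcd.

Apply Euclid's algorithm to 21476004 and 4787431:
21476004 = 4*4787431 + 2326280
4787431 = 2*2326280 + 134871
2326280 = 17*134871 + 33473
134871 = 4*33473 + 979
33473 = 34*979 + 187
979 = 5*187 + 44
187 = 4*44 + 11
44 = 4*11 + 0
gcd(4787431, 21476004) = 11.
Back-substituting:
11 = 187 − 4·44
11 = −4·979 + 21·187
11 = 21·33473 − 718·979
11 = −718·134871 + 2893·33473
11 = 2893·2326280 − 49899·134871
11 = −49899·4787431 + 102691·2326280
11 = 102691·21476004 − 460663·4787431
So 11 = (102691)·21476004 + (-460663)·4787431.

11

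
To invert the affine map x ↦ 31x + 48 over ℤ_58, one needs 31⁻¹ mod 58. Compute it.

Extended Euclidean algorithm:
58 = 1·31 + 27
31 = 1·27 + 4
27 = 6·4 + 3
4 = 1·3 + 1
3 = 3·1 + 0
gcd = 1, so the inverse exists. Back-substitute:
1 = 4 − 3
1 = −27 + 7·4
1 = 7·31 − 8·27
1 = −8·58 + 15·31
So 31·15 ≡ 1 (mod 58).

15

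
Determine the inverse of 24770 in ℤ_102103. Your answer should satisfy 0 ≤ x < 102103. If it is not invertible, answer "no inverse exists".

Apply the Euclidean algorithm to 102103 and 24770:
102103 = 4×24770 + 3023
24770 = 8×3023 + 586
3023 = 5×586 + 93
586 = 6×93 + 28
93 = 3×28 + 9
28 = 3×9 + 1
9 = 9×1 + 0
The gcd is 1. Working backward:
1 = 28 − 3·9
1 = −3·93 + 10·28
1 = 10·586 − 63·93
1 = −63·3023 + 325·586
1 = 325·24770 − 2663·3023
1 = −2663·102103 + 10977·24770
So 24770·10977 ≡ 1 (mod 102103).

10977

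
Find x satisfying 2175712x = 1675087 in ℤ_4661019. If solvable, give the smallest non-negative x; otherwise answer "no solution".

no solution

gcd(2175712, 4661019):
4661019 = 2·2175712 + 309595
2175712 = 7·309595 + 8547
309595 = 36·8547 + 1903
8547 = 4·1903 + 935
1903 = 2·935 + 33
935 = 28·33 + 11
33 = 3·11 + 0
gcd = 11, but 11 ∤ 1675087, so the congruence has no solution.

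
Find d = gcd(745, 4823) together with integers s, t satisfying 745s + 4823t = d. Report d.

1

Repeated division:
4823 = 6×745 + 353
745 = 2×353 + 39
353 = 9×39 + 2
39 = 19×2 + 1
2 = 2×1 + 0
gcd(745, 4823) = 1.
Express as a combination:
1 = 39 − 19·2
1 = −19·353 + 172·39
1 = 172·745 − 363·353
1 = −363·4823 + 2350·745
So 1 = (-363)·4823 + (2350)·745.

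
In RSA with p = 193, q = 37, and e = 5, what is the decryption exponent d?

2765

φ(n) = (p−1)(q−1) = 192·36 = 6912.
Need d with 5·d ≡ 1 (mod 6912). Apply the extended Euclidean algorithm:
6912 = 1382*5 + 2
5 = 2*2 + 1
2 = 2*1 + 0
Back-substitute:
1 = 5 − 2·2
1 = −2·6912 + 2765·5
So 5·2765 ≡ 1 (mod 6912), hence d = 2765.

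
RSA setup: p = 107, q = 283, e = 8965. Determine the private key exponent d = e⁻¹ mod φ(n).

φ(n) = (p−1)(q−1) = 106·282 = 29892.
Need d with 8965·d ≡ 1 (mod 29892). Apply the extended Euclidean algorithm:
29892 = 3*8965 + 2997
8965 = 2*2997 + 2971
2997 = 1*2971 + 26
2971 = 114*26 + 7
26 = 3*7 + 5
7 = 1*5 + 2
5 = 2*2 + 1
2 = 2*1 + 0
Back-substitute:
1 = 5 − 2·2
1 = −2·7 + 3·5
1 = 3·26 − 11·7
1 = −11·2971 + 1257·26
1 = 1257·2997 − 1268·2971
1 = −1268·8965 + 3793·2997
1 = 3793·29892 − 12647·8965
So 8965·(-12647) ≡ 1 (mod 29892), hence d ≡ -12647 ≡ 17245 (mod 29892).

17245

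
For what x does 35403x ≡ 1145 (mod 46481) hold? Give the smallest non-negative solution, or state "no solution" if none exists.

33411

First find gcd(35403, 46481):
46481 = 1*35403 + 11078
35403 = 3*11078 + 2169
11078 = 5*2169 + 233
2169 = 9*233 + 72
233 = 3*72 + 17
72 = 4*17 + 4
17 = 4*4 + 1
4 = 4*1 + 0
gcd = 1, so a unique solution mod 46481 exists.
Back-substitute for the Bézout coefficients:
1 = 17 − 4·4
1 = −4·72 + 17·17
1 = 17·233 − 55·72
1 = −55·2169 + 512·233
1 = 512·11078 − 2615·2169
1 = −2615·35403 + 8357·11078
1 = 8357·46481 − 10972·35403
So 35403·(-10972) ≡ 1 (mod 46481), giving 35403⁻¹ ≡ 35509.
x ≡ 35403⁻¹·1145 ≡ 35509·1145 ≡ 33411 (mod 46481).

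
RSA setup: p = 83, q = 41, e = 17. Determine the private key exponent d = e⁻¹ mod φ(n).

φ(n) = (p−1)(q−1) = 82·40 = 3280.
Need d with 17·d ≡ 1 (mod 3280). Apply the extended Euclidean algorithm:
3280 = 192·17 + 16
17 = 1·16 + 1
16 = 16·1 + 0
Back-substitute:
1 = 17 − 16
1 = −3280 + 193·17
So 17·193 ≡ 1 (mod 3280), hence d = 193.

193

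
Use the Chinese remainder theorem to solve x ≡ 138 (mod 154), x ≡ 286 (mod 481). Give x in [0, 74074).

62816

Write x = 138 + 154·k. Then 154·k ≡ 286 − 138 ≡ 148 (mod 481).
Need 154⁻¹ mod 481. Extended Euclid on (481, 154):
481 = 3×154 + 19
154 = 8×19 + 2
19 = 9×2 + 1
2 = 2×1 + 0
Back-substitute:
1 = 19 − 9·2
1 = −9·154 + 73·19
1 = 73·481 − 228·154
154⁻¹ ≡ 253 (mod 481), so k ≡ 253·148 ≡ 407 (mod 481).
x = 138 + 154·407 = 62816.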